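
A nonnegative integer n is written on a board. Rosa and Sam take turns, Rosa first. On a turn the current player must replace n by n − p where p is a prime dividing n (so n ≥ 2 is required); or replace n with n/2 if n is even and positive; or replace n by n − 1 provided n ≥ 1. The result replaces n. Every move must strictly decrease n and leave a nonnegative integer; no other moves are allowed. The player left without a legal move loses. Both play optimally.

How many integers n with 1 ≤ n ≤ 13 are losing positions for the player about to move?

Positions with no move are L. A position that does have a move is losing for the player to move precisely when every available move leads to a winning position for the opponent. Fill in the labels:
n=0: no move → L
n=1: reaches L-position 0 → W
n=2: reaches L-position 0 → W
n=3: reaches L-position 0 → W
n=4: only reaches 2(W), 3(W), all W → L
n=5: reaches L-position 0 → W
n=6: reaches L-position 4 → W
n=7: reaches L-position 0 → W
n=8: reaches L-position 4 → W
n=9: only reaches 6(W), 8(W), all W → L
n=10: reaches L-position 9 → W
n=11: reaches L-position 0 → W
n=12: reaches L-position 9 → W
n=13: reaches L-position 0 → W
L entries with 1 ≤ n ≤ 13 (n=0 is outside the asked range and is not counted): n = 4, 9; that makes 2.

2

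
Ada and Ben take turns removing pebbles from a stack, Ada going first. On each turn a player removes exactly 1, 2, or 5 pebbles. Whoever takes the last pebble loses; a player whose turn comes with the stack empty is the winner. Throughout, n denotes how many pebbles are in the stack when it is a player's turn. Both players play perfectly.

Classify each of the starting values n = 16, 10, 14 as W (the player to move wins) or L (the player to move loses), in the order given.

Compute win/loss labels from the base case upward. A position with no move is W. Any other position is W if it can reach an L in one move, else L.
n=0: no move; the opponent has just taken the last pebble and therefore loses → W
n=1: →0(W) only, which is W, so L
n=2: →1(L), so W
n=3: →1(L), so W
n=4: →3(W), 2(W) — all W, so L
n=5: →4(L), so W
n=6: →4(L), so W
n=7: →6(W), 5(W), 2(W) — all W, so L
n=8: →7(L), so W
n=9: →7(L), so W
n=10: →9(W), 8(W), 5(W) — all W, so L
n=11: →10(L), so W
n=12: →10(L), so W
n=13: →12(W), 11(W), 8(W) — all W, so L
n=14: →13(L), so W
n=15: →13(L), so W
n=16: →15(W), 14(W), 11(W) — all W, so L

16: L, 10: L, 14: W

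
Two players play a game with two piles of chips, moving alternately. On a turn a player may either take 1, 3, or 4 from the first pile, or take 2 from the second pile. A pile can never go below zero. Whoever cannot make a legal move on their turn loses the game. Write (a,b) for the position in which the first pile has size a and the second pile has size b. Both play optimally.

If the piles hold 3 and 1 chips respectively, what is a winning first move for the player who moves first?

Positions with no move are L. A position that does have a move is losing for the player to move precisely when every available move leads to a winning position for the opponent. Fill in the labels:
No move ever increases a pile, so every position that can arise here has a ≤ 3 and b ≤ 1; it is enough to label the cells with 0 ≤ a ≤ 3 and 0 ≤ b ≤ 1.
Every move lowers a or b (never raises either), so fill the grid row by row in increasing a, and left to right within a row: each cell's successors are then already labelled.
      b=0  b=1
a=0:    L    L
a=1:    W    W
a=2:    L    L
a=3:    W    W
Cells with no legal move (terminal, hence L): (0,0), (0,1).
The remaining L cells, each justified by listing all of its moves:
(2,0): the only move is to (1,0)(W), a W ⇒ L
(2,1): the only move is to (1,1)(W), a W ⇒ L
Every other cell has at least one move into one of the L cells above, so it is W.
From (3,1), the L positions reachable in one move are: (2,1), (0,1). Any move reaching one of these is winning.

Move to (2,1).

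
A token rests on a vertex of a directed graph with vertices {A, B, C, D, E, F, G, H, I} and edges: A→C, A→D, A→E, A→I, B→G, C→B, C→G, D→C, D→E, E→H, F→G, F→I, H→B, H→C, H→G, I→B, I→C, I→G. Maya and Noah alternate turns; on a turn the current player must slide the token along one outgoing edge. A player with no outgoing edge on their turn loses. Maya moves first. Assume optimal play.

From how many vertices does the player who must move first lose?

Compute win/loss labels from the base case upward. A position with no move is L. Any other position is W if it can reach an L in one move, else L.
Every edge goes from a vertex to one that appears earlier in the order G, B, C, I, H, E, D, F, A, so processing vertices in that order labels each vertex after all of its successors.
G: no outgoing edge → L
B: can move to G, which is L ⇒ W
C: can move to G, which is L ⇒ W
I: can move to G, which is L ⇒ W
H: can move to G, which is L ⇒ W
E: the only move is to H(W), a W ⇒ L
D: can move to E, which is L ⇒ W
F: can move to G, which is L ⇒ W
A: can move to E, which is L ⇒ W
The L vertices are E, G; that is 2 in all.

2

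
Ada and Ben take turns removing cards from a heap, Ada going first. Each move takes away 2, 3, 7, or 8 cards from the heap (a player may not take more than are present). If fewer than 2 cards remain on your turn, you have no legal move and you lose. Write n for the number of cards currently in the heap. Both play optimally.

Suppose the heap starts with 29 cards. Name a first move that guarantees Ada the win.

Work bottom-up. With no move the player to move loses. Otherwise the position is W if at least one move leads to an L position for the opponent, and L if every move leads to a W.
n=0: no move → L
n=1: no move → L
n=2: can move to 0, which is L ⇒ W
n=3: can move to 1, which is L ⇒ W
n=4: can move to 1, which is L ⇒ W
n=5: moves to 3(W), 2(W); every one is W ⇒ L
n=6: moves to 4(W), 3(W); every one is W ⇒ L
n=7: can move to 5, which is L ⇒ W
n=8: can move to 6, which is L ⇒ W
n=9: can move to 6, which is L ⇒ W
n=10: moves to 8(W), 7(W), 3(W), 2(W); every one is W ⇒ L
n=11: moves to 9(W), 8(W), 4(W), 3(W); every one is W ⇒ L
n=12: can move to 10, which is L ⇒ W
n=13: can move to 11, which is L ⇒ W
n=14: can move to 11, which is L ⇒ W
n=15: moves to 13(W), 12(W), 8(W), 7(W); every one is W ⇒ L
n=16: moves to 14(W), 13(W), 9(W), 8(W); every one is W ⇒ L
n=17: can move to 15, which is L ⇒ W
n=18: can move to 16, which is L ⇒ W
n=19: can move to 16, which is L ⇒ W
n=20: moves to 18(W), 17(W), 13(W), 12(W); every one is W ⇒ L
n=21: moves to 19(W), 18(W), 14(W), 13(W); every one is W ⇒ L
n=22: can move to 20, which is L ⇒ W
n=23: can move to 21, which is L ⇒ W
n=24: can move to 21, which is L ⇒ W
n=25: moves to 23(W), 22(W), 18(W), 17(W); every one is W ⇒ L
n=26: moves to 24(W), 23(W), 19(W), 18(W); every one is W ⇒ L
n=27: can move to 25, which is L ⇒ W
n=28: can move to 26, which is L ⇒ W
n=29: can move to 26, which is L ⇒ W
From 29, the L positions reachable in one move are: 26, 21. Any move reaching one of these is winning.

Remove 3, leaving 26.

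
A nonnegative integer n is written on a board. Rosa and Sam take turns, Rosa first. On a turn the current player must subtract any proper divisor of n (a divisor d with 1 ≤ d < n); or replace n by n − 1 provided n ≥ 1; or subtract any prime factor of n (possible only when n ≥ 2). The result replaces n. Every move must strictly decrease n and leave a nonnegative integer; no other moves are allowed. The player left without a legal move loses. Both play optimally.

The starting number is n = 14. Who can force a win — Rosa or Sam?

Compute win/loss labels from the base case upward. A position with no move is L. Any other position is W if it can reach an L in one move, else L.
n=0: no move → L
n=1: W (go to 0, an L position)
n=2: W (go to 0, an L position)
n=3: W (go to 0, an L position)
n=4: L (options 2(W), 3(W) are all W)
n=5: W (go to 0, an L position)
n=6: W (go to 4, an L position)
n=7: W (go to 0, an L position)
n=8: W (go to 4, an L position)
n=9: L (options 6(W), 8(W) are all W)
n=10: W (go to 9, an L position)
n=11: W (go to 0, an L position)
n=12: W (go to 9, an L position)
n=13: W (go to 0, an L position)
n=14: L (options 7(W), 12(W), 13(W) are all W)
Every move from 14 reaches a W position, so the mover loses.

Sam wins.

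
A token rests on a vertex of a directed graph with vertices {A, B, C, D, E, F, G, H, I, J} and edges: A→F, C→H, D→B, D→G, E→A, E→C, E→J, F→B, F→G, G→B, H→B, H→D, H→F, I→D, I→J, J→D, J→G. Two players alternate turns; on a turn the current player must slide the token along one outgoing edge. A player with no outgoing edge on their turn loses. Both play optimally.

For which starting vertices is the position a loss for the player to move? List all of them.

A, B, C, J

Classify positions by backward induction: terminal positions (no move available) are L. From any other position, the mover wins iff some move reaches an L.
Every edge goes from a vertex to one that appears earlier in the order B, G, F, D, H, J, A, I, C, E, so processing vertices in that order labels each vertex after all of its successors.
B: no outgoing edge → L
G: reaches L-position B → W
F: reaches L-position B → W
D: reaches L-position B → W
H: reaches L-position B → W
J: only reaches D(W), G(W), all W → L
A: only reaches F(W), which is W → L
I: reaches L-position J → W
C: only reaches H(W), which is W → L
E: reaches L-position C → W
Reading off the rows marked L gives the requested list; there are 4 such vertices.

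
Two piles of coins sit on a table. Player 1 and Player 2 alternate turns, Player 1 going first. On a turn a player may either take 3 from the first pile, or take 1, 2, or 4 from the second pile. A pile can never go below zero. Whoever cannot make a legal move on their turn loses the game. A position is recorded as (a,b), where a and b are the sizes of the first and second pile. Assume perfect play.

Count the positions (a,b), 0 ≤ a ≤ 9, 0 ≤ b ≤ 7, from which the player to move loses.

Work bottom-up. With no move the player to move loses. Otherwise the position is W if at least one move leads to an L position for the opponent, and L if every move leads to a W.
Every move lowers a or b (never raises either), so fill the grid row by row in increasing a, and left to right within a row: each cell's successors are then already labelled.
      b=0  b=1  b=2  b=3  b=4  b=5  b=6  b=7
a=0:    L    W    W    L    W    W    L    W
a=1:    L    W    W    L    W    W    L    W
a=2:    L    W    W    L    W    W    L    W
a=3:    W    L    W    W    L    W    W    L
a=4:    W    L    W    W    L    W    W    L
a=5:    W    L    W    W    L    W    W    L
a=6:    L    W    W    L    W    W    L    W
a=7:    L    W    W    L    W    W    L    W
a=8:    L    W    W    L    W    W    L    W
a=9:    W    L    W    W    L    W    W    L
Cells with no legal move (terminal, hence L): (0,0), (1,0), (2,0).
The remaining L cells, each justified by listing all of its moves:
(0,3): moves to (0,2)(W), (0,1)(W); every one is W ⇒ L
(0,6): moves to (0,5)(W), (0,4)(W), (0,2)(W); every one is W ⇒ L
(1,3): moves to (1,2)(W), (1,1)(W); every one is W ⇒ L
(1,6): moves to (1,5)(W), (1,4)(W), (1,2)(W); every one is W ⇒ L
(2,3): moves to (2,2)(W), (2,1)(W); every one is W ⇒ L
(2,6): moves to (2,5)(W), (2,4)(W), (2,2)(W); every one is W ⇒ L
(3,1): moves to (0,1)(W), (3,0)(W); every one is W ⇒ L
(3,4): moves to (0,4)(W), (3,3)(W), (3,2)(W), (3,0)(W); every one is W ⇒ L
(3,7): moves to (0,7)(W), (3,6)(W), (3,5)(W), (3,3)(W); every one is W ⇒ L
(4,1): moves to (1,1)(W), (4,0)(W); every one is W ⇒ L
(4,4): moves to (1,4)(W), (4,3)(W), (4,2)(W), (4,0)(W); every one is W ⇒ L
(4,7): moves to (1,7)(W), (4,6)(W), (4,5)(W), (4,3)(W); every one is W ⇒ L
(5,1): moves to (2,1)(W), (5,0)(W); every one is W ⇒ L
(5,4): moves to (2,4)(W), (5,3)(W), (5,2)(W), (5,0)(W); every one is W ⇒ L
(5,7): moves to (2,7)(W), (5,6)(W), (5,5)(W), (5,3)(W); every one is W ⇒ L
(6,0): the only move is to (3,0)(W), a W ⇒ L
(6,3): moves to (3,3)(W), (6,2)(W), (6,1)(W); every one is W ⇒ L
(6,6): moves to (3,6)(W), (6,5)(W), (6,4)(W), (6,2)(W); every one is W ⇒ L
(7,0): the only move is to (4,0)(W), a W ⇒ L
(7,3): moves to (4,3)(W), (7,2)(W), (7,1)(W); every one is W ⇒ L
(7,6): moves to (4,6)(W), (7,5)(W), (7,4)(W), (7,2)(W); every one is W ⇒ L
(8,0): the only move is to (5,0)(W), a W ⇒ L
(8,3): moves to (5,3)(W), (8,2)(W), (8,1)(W); every one is W ⇒ L
(8,6): moves to (5,6)(W), (8,5)(W), (8,4)(W), (8,2)(W); every one is W ⇒ L
(9,1): moves to (6,1)(W), (9,0)(W); every one is W ⇒ L
(9,4): moves to (6,4)(W), (9,3)(W), (9,2)(W), (9,0)(W); every one is W ⇒ L
(9,7): moves to (6,7)(W), (9,6)(W), (9,5)(W), (9,3)(W); every one is W ⇒ L
Every other cell has at least one move into one of the L cells above, so it is W.
L cells per row: a=0: 3, a=1: 3, a=2: 3, a=3: 3, a=4: 3, a=5: 3, a=6: 3, a=7: 3, a=8: 3, a=9: 3; total 30.

30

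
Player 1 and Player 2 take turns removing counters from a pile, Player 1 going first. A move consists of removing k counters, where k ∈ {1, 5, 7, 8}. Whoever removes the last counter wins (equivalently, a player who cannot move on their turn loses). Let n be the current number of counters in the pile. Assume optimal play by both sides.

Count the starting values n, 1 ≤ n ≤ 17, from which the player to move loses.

5

Work bottom-up. With no move the player to move loses. Otherwise the position is W if at least one move leads to an L position for the opponent, and L if every move leads to a W.
n=0: no move → L
n=1: →0(L), so W
n=2: →1(W) only, which is W, so L
n=3: →2(L), so W
n=4: →3(W) only, which is W, so L
n=5: →4(L), so W
n=6: →5(W), 1(W) — all W, so L
n=7: →6(L), so W
n=8: →0(L), so W
n=9: →4(L), so W
n=10: →2(L), so W
n=11: →6(L), so W
n=12: →4(L), so W
n=13: →6(L), so W
n=14: →6(L), so W
n=15: →14(W), 10(W), 8(W), 7(W) — all W, so L
n=16: →15(L), so W
n=17: →16(W), 12(W), 10(W), 9(W) — all W, so L
L entries with 1 ≤ n ≤ 17 (n=0 is outside the asked range and is not counted): n = 2, 4, 6, 15, 17; that makes 5.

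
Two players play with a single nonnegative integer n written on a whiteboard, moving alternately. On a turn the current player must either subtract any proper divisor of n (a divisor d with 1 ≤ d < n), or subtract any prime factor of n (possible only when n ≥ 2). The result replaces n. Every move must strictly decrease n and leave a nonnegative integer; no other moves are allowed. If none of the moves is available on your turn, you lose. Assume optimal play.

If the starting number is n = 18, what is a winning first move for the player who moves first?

Compute win/loss labels from the base case upward. A position with no move is L. Any other position is W if it can reach an L in one move, else L.
n=0: no move → L
n=1: no move → L
n=2: →0(L), so W
n=3: →0(L), so W
n=4: →2(W), 3(W) — all W, so L
n=5: →0(L), so W
n=6: →4(L), so W
n=7: →0(L), so W
n=8: →4(L), so W
n=9: →6(W), 8(W) — all W, so L
n=10: →9(L), so W
n=11: →0(L), so W
n=12: →9(L), so W
n=13: →0(L), so W
n=14: →7(W), 12(W), 13(W) — all W, so L
n=15: →14(L), so W
n=16: →14(L), so W
n=17: →0(L), so W
n=18: →9(L), so W
From 18, the L positions reachable in one move are: 9.

Move to 9.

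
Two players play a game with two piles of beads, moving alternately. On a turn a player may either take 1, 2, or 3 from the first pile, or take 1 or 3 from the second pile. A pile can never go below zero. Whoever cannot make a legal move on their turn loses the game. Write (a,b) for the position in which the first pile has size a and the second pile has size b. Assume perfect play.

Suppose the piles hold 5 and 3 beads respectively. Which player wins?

Classify positions by backward induction: terminal positions (no move available) are L. From any other position, the mover wins iff some move reaches an L.
No move ever increases a pile, so every position that can arise here has a ≤ 5 and b ≤ 3; it is enough to label the cells with 0 ≤ a ≤ 5 and 0 ≤ b ≤ 3.
Every move lowers a or b (never raises either), so fill the grid row by row in increasing a, and left to right within a row: each cell's successors are then already labelled.
      b=0  b=1  b=2  b=3
a=0:    L    W    L    W
a=1:    W    L    W    L
a=2:    W    W    W    W
a=3:    W    W    W    W
a=4:    L    W    L    W
a=5:    W    L    W    L
Cells with no legal move (terminal, hence L): (0,0).
The remaining L cells, each justified by listing all of its moves:
(0,2): L (sole option (0,1)(W) is W)
(1,1): L (options (0,1)(W), (1,0)(W) are all W)
(1,3): L (options (0,3)(W), (1,2)(W), (1,0)(W) are all W)
(4,0): L (options (3,0)(W), (2,0)(W), (1,0)(W) are all W)
(4,2): L (options (3,2)(W), (2,2)(W), (1,2)(W), (4,1)(W) are all W)
(5,1): L (options (4,1)(W), (3,1)(W), (2,1)(W), (5,0)(W) are all W)
(5,3): L (options (4,3)(W), (3,3)(W), (2,3)(W), (5,2)(W), (5,0)(W) are all W)
Every other cell has at least one move into one of the L cells above, so it is W.
Every move from (5,3) reaches a W position, so the mover loses.

The second player wins.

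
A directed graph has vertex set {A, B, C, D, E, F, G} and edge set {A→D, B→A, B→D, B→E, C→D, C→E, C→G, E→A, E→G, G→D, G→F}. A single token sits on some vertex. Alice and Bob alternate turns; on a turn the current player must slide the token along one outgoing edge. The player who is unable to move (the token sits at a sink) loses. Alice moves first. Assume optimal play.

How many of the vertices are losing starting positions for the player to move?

3

Work bottom-up. With no move the player to move loses. Otherwise the position is W if at least one move leads to an L position for the opponent, and L if every move leads to a W.
Every edge goes from a vertex to one that appears earlier in the order F, D, G, A, E, C, B, so processing vertices in that order labels each vertex after all of its successors.
F: no outgoing edge → L
D: no outgoing edge → L
G: reaches L-position D → W
A: reaches L-position D → W
E: only reaches A(W), G(W), all W → L
C: reaches L-position E → W
B: reaches L-position E → W
The L vertices are D, E, F; that is 3 in all.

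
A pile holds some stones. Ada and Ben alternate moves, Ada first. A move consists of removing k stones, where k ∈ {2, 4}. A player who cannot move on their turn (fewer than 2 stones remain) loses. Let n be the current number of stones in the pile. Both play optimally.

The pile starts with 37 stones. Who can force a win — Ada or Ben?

Ben wins.

Positions with no move are L. A position that does have a move is losing for the player to move precisely when every available move leads to a winning position for the opponent. Fill in the labels:
n=0: no move → L
n=1: no move → L
n=2: can move to 0, which is L ⇒ W
n=3: can move to 1, which is L ⇒ W
n=4: can move to 0, which is L ⇒ W
n=5: can move to 1, which is L ⇒ W
n=6: moves to 4(W), 2(W); every one is W ⇒ L
n=7: moves to 5(W), 3(W); every one is W ⇒ L
n=8: can move to 6, which is L ⇒ W
n=9: can move to 7, which is L ⇒ W
n=10: can move to 6, which is L ⇒ W
n=11: can move to 7, which is L ⇒ W
n=12: moves to 10(W), 8(W); every one is W ⇒ L
n=13: moves to 11(W), 9(W); every one is W ⇒ L
n=14: can move to 12, which is L ⇒ W
n=15: can move to 13, which is L ⇒ W
n=16: can move to 12, which is L ⇒ W
n=17: can move to 13, which is L ⇒ W
n=18: moves to 16(W), 14(W); every one is W ⇒ L
n=19: moves to 17(W), 15(W); every one is W ⇒ L
n=20: can move to 18, which is L ⇒ W
n=21: can move to 19, which is L ⇒ W
n=22: can move to 18, which is L ⇒ W
n=23: can move to 19, which is L ⇒ W
n=24: moves to 22(W), 20(W); every one is W ⇒ L
n=25: moves to 23(W), 21(W); every one is W ⇒ L
n=26: can move to 24, which is L ⇒ W
n=27: can move to 25, which is L ⇒ W
n=28: can move to 24, which is L ⇒ W
n=29: can move to 25, which is L ⇒ W
n=30: moves to 28(W), 26(W); every one is W ⇒ L
n=31: moves to 29(W), 27(W); every one is W ⇒ L
n=32: can move to 30, which is L ⇒ W
n=33: can move to 31, which is L ⇒ W
n=34: can move to 30, which is L ⇒ W
n=35: can move to 31, which is L ⇒ W
n=36: moves to 34(W), 32(W); every one is W ⇒ L
n=37: moves to 35(W), 33(W); every one is W ⇒ L
Every move from 37 reaches a W position, so the mover loses.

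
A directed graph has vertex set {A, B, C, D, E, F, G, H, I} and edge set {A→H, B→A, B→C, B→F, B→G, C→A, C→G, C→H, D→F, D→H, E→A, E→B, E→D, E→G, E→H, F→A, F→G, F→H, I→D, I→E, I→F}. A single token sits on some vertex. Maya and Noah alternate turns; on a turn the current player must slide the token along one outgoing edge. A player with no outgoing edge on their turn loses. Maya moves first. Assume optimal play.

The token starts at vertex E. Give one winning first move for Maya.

Move to H.

Use the standard recursion: the mover loses at a terminal position; elsewhere, the mover wins exactly when some move hands the opponent an L position.
Every edge goes from a vertex to one that appears earlier in the order G, H, A, F, C, B, D, E, I, so processing vertices in that order labels each vertex after all of its successors.
G: no outgoing edge → L
H: no outgoing edge → L
A: can move to H, which is L ⇒ W
F: can move to H, which is L ⇒ W
C: can move to H, which is L ⇒ W
B: can move to G, which is L ⇒ W
D: can move to H, which is L ⇒ W
E: can move to H, which is L ⇒ W
I: moves to E(W), D(W), F(W); every one is W ⇒ L
From E, the L positions reachable in one move are: H, G. Any move reaching one of these is winning.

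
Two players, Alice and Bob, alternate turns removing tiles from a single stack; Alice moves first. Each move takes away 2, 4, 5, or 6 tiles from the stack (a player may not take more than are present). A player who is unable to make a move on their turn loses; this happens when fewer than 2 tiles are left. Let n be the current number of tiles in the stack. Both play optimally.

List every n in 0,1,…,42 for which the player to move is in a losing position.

0, 1, 8, 9, 16, 17, 24, 25, 32, 33, 40, 41

Compute win/loss labels from the base case upward. A position with no move is L. Any other position is W if it can reach an L in one move, else L.
n=0: no move → L
n=1: no move → L
n=2: W (go to 0, an L position)
n=3: W (go to 1, an L position)
n=4: W (go to 0, an L position)
n=5: W (go to 1, an L position)
n=6: W (go to 1, an L position)
n=7: W (go to 1, an L position)
n=8: L (options 6(W), 4(W), 3(W), 2(W) are all W)
n=9: L (options 7(W), 5(W), 4(W), 3(W) are all W)
n=10: W (go to 8, an L position)
n=11: W (go to 9, an L position)
n=12: W (go to 8, an L position)
n=13: W (go to 9, an L position)
n=14: W (go to 9, an L position)
n=15: W (go to 9, an L position)
n=16: L (options 14(W), 12(W), 11(W), 10(W) are all W)
n=17: L (options 15(W), 13(W), 12(W), 11(W) are all W)
n=18: W (go to 16, an L position)
n=19: W (go to 17, an L position)
n=20: W (go to 16, an L position)
n=21: W (go to 17, an L position)
n=22: W (go to 17, an L position)
n=23: W (go to 17, an L position)
n=24: L (options 22(W), 20(W), 19(W), 18(W) are all W)
n=25: L (options 23(W), 21(W), 20(W), 19(W) are all W)
n=26: W (go to 24, an L position)
n=27: W (go to 25, an L position)
n=28: W (go to 24, an L position)
n=29: W (go to 25, an L position)
n=30: W (go to 25, an L position)
n=31: W (go to 25, an L position)
n=32: L (options 30(W), 28(W), 27(W), 26(W) are all W)
n=33: L (options 31(W), 29(W), 28(W), 27(W) are all W)
n=34: W (go to 32, an L position)
n=35: W (go to 33, an L position)
n=36: W (go to 32, an L position)
n=37: W (go to 33, an L position)
n=38: W (go to 33, an L position)
n=39: W (go to 33, an L position)
n=40: L (options 38(W), 36(W), 35(W), 34(W) are all W)
n=41: L (options 39(W), 37(W), 36(W), 35(W) are all W)
n=42: W (go to 40, an L position)
Reading off the rows marked L gives the requested list; there are 12 such values of n.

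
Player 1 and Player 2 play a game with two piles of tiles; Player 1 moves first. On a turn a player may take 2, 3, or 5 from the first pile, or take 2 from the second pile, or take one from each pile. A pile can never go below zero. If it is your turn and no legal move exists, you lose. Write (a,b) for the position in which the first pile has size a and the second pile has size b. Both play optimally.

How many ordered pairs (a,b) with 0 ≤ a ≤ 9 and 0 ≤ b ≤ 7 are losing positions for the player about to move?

26

Positions with no move are L. A position that does have a move is losing for the player to move precisely when every available move leads to a winning position for the opponent. Fill in the labels:
Every move lowers a or b (never raises either), so fill the grid row by row in increasing a, and left to right within a row: each cell's successors are then already labelled.
      b=0  b=1  b=2  b=3  b=4  b=5  b=6  b=7
a=0:    L    L    W    W    L    L    W    W
a=1:    L    W    W    L    L    W    W    L
a=2:    W    W    L    L    W    W    L    L
a=3:    W    W    L    W    W    W    L    W
a=4:    W    L    W    W    W    L    W    W
a=5:    W    W    W    W    W    W    W    W
a=6:    W    W    W    W    W    W    W    W
a=7:    L    W    W    W    L    W    W    W
a=8:    L    W    W    L    L    W    W    L
a=9:    W    W    L    L    W    W    L    L
Cells with no legal move (terminal, hence L): (0,0), (0,1), (1,0).
The remaining L cells, each justified by listing all of its moves:
(0,4): the only move is to (0,2)(W), a W ⇒ L
(0,5): the only move is to (0,3)(W), a W ⇒ L
(1,3): moves to (1,1)(W), (0,2)(W); every one is W ⇒ L
(1,4): moves to (1,2)(W), (0,3)(W); every one is W ⇒ L
(1,7): moves to (1,5)(W), (0,6)(W); every one is W ⇒ L
(2,2): moves to (0,2)(W), (2,0)(W), (1,1)(W); every one is W ⇒ L
(2,3): moves to (0,3)(W), (2,1)(W), (1,2)(W); every one is W ⇒ L
(2,6): moves to (0,6)(W), (2,4)(W), (1,5)(W); every one is W ⇒ L
(2,7): moves to (0,7)(W), (2,5)(W), (1,6)(W); every one is W ⇒ L
(3,2): moves to (1,2)(W), (0,2)(W), (3,0)(W), (2,1)(W); every one is W ⇒ L
(3,6): moves to (1,6)(W), (0,6)(W), (3,4)(W), (2,5)(W); every one is W ⇒ L
(4,1): moves to (2,1)(W), (1,1)(W), (3,0)(W); every one is W ⇒ L
(4,5): moves to (2,5)(W), (1,5)(W), (4,3)(W), (3,4)(W); every one is W ⇒ L
(7,0): moves to (5,0)(W), (4,0)(W), (2,0)(W); every one is W ⇒ L
(7,4): moves to (5,4)(W), (4,4)(W), (2,4)(W), (7,2)(W), (6,3)(W); every one is W ⇒ L
(8,0): moves to (6,0)(W), (5,0)(W), (3,0)(W); every one is W ⇒ L
(8,3): moves to (6,3)(W), (5,3)(W), (3,3)(W), (8,1)(W), (7,2)(W); every one is W ⇒ L
(8,4): moves to (6,4)(W), (5,4)(W), (3,4)(W), (8,2)(W), (7,3)(W); every one is W ⇒ L
(8,7): moves to (6,7)(W), (5,7)(W), (3,7)(W), (8,5)(W), (7,6)(W); every one is W ⇒ L
(9,2): moves to (7,2)(W), (6,2)(W), (4,2)(W), (9,0)(W), (8,1)(W); every one is W ⇒ L
(9,3): moves to (7,3)(W), (6,3)(W), (4,3)(W), (9,1)(W), (8,2)(W); every one is W ⇒ L
(9,6): moves to (7,6)(W), (6,6)(W), (4,6)(W), (9,4)(W), (8,5)(W); every one is W ⇒ L
(9,7): moves to (7,7)(W), (6,7)(W), (4,7)(W), (9,5)(W), (8,6)(W); every one is W ⇒ L
Every other cell has at least one move into one of the L cells above, so it is W.
L cells per row: a=0: 4, a=1: 4, a=2: 4, a=3: 2, a=4: 2, a=5: 0, a=6: 0, a=7: 2, a=8: 4, a=9: 4; total 26.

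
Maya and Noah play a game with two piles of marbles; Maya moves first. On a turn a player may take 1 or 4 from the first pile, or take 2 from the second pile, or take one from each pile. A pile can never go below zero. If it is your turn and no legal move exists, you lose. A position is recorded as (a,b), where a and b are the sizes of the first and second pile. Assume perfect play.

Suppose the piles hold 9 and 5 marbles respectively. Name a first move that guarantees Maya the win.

Use the standard recursion: the mover loses at a terminal position; elsewhere, the mover wins exactly when some move hands the opponent an L position.
No move ever increases a pile, so every position that can arise here has a ≤ 9 and b ≤ 5; it is enough to label the cells with 0 ≤ a ≤ 9 and 0 ≤ b ≤ 5.
Every move lowers a or b (never raises either), so fill the grid row by row in increasing a, and left to right within a row: each cell's successors are then already labelled.
      b=0  b=1  b=2  b=3  b=4  b=5
a=0:    L    L    W    W    L    L
a=1:    W    W    W    L    W    W
a=2:    L    L    W    W    W    L
a=3:    W    W    W    L    L    W
a=4:    W    W    L    W    W    W
a=5:    L    L    W    W    L    L
a=6:    W    W    W    L    W    W
a=7:    L    L    W    W    W    L
a=8:    W    W    W    L    L    W
a=9:    W    W    L    W    W    W
Cells with no legal move (terminal, hence L): (0,0), (0,1).
The remaining L cells, each justified by listing all of its moves:
(0,4): only reaches (0,2)(W), which is W → L
(0,5): only reaches (0,3)(W), which is W → L
(1,3): only reaches (0,3)(W), (1,1)(W), (0,2)(W), all W → L
(2,0): only reaches (1,0)(W), which is W → L
(2,1): only reaches (1,1)(W), (1,0)(W), all W → L
(2,5): only reaches (1,5)(W), (2,3)(W), (1,4)(W), all W → L
(3,3): only reaches (2,3)(W), (3,1)(W), (2,2)(W), all W → L
(3,4): only reaches (2,4)(W), (3,2)(W), (2,3)(W), all W → L
(4,2): only reaches (3,2)(W), (0,2)(W), (4,0)(W), (3,1)(W), all W → L
(5,0): only reaches (4,0)(W), (1,0)(W), all W → L
(5,1): only reaches (4,1)(W), (1,1)(W), (4,0)(W), all W → L
(5,4): only reaches (4,4)(W), (1,4)(W), (5,2)(W), (4,3)(W), all W → L
(5,5): only reaches (4,5)(W), (1,5)(W), (5,3)(W), (4,4)(W), all W → L
(6,3): only reaches (5,3)(W), (2,3)(W), (6,1)(W), (5,2)(W), all W → L
(7,0): only reaches (6,0)(W), (3,0)(W), all W → L
(7,1): only reaches (6,1)(W), (3,1)(W), (6,0)(W), all W → L
(7,5): only reaches (6,5)(W), (3,5)(W), (7,3)(W), (6,4)(W), all W → L
(8,3): only reaches (7,3)(W), (4,3)(W), (8,1)(W), (7,2)(W), all W → L
(8,4): only reaches (7,4)(W), (4,4)(W), (8,2)(W), (7,3)(W), all W → L
(9,2): only reaches (8,2)(W), (5,2)(W), (9,0)(W), (8,1)(W), all W → L
Every other cell has at least one move into one of the L cells above, so it is W.
From (9,5), the L positions reachable in one move are: (5,5), (8,4). Any move reaching one of these is winning.

Move to (5,5).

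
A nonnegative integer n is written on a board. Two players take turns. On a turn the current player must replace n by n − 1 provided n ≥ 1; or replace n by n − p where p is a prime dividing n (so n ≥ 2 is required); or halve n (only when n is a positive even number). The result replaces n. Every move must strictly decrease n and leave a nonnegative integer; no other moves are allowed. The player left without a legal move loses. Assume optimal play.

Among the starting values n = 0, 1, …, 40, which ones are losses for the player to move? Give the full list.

Build the W/L table. Terminal = L. A non-terminal position is W if it has a move to some L; otherwise it is L.
n=0: no move → L
n=1: W (go to 0, an L position)
n=2: W (go to 0, an L position)
n=3: W (go to 0, an L position)
n=4: L (options 2(W), 3(W) are all W)
n=5: W (go to 0, an L position)
n=6: W (go to 4, an L position)
n=7: W (go to 0, an L position)
n=8: W (go to 4, an L position)
n=9: L (options 6(W), 8(W) are all W)
n=10: W (go to 9, an L position)
n=11: W (go to 0, an L position)
n=12: W (go to 9, an L position)
n=13: W (go to 0, an L position)
n=14: L (options 7(W), 12(W), 13(W) are all W)
n=15: W (go to 14, an L position)
n=16: W (go to 14, an L position)
n=17: W (go to 0, an L position)
n=18: W (go to 9, an L position)
n=19: W (go to 0, an L position)
n=20: L (options 10(W), 15(W), 18(W), 19(W) are all W)
n=21: W (go to 14, an L position)
n=22: W (go to 20, an L position)
n=23: W (go to 0, an L position)
n=24: L (options 12(W), 21(W), 22(W), 23(W) are all W)
n=25: W (go to 20, an L position)
n=26: W (go to 24, an L position)
n=27: W (go to 24, an L position)
n=28: W (go to 14, an L position)
n=29: W (go to 0, an L position)
n=30: L (options 15(W), 25(W), 27(W), 28(W), 29(W) are all W)
n=31: W (go to 0, an L position)
n=32: W (go to 30, an L position)
n=33: W (go to 30, an L position)
n=34: L (options 17(W), 32(W), 33(W) are all W)
n=35: W (go to 30, an L position)
n=36: W (go to 34, an L position)
n=37: W (go to 0, an L position)
n=38: L (options 19(W), 36(W), 37(W) are all W)
n=39: W (go to 38, an L position)
n=40: W (go to 20, an L position)
Reading off the rows marked L gives the requested list; there are 9 such values of n.

0, 4, 9, 14, 20, 24, 30, 34, 38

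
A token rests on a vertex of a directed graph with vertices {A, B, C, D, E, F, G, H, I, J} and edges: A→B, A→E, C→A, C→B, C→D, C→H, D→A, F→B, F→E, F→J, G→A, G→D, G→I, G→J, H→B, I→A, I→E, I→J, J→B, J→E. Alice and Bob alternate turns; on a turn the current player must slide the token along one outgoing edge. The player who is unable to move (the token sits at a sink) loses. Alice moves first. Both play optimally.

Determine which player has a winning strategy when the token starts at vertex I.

Alice wins.

Positions with no move are L. A position that does have a move is losing for the player to move precisely when every available move leads to a winning position for the opponent. Fill in the labels:
Every edge goes from a vertex to one that appears earlier in the order E, B, H, J, A, D, C, I, F, G, so processing vertices in that order labels each vertex after all of its successors.
E: no outgoing edge → L
B: no outgoing edge → L
H: can move to B, which is L ⇒ W
J: can move to B, which is L ⇒ W
A: can move to B, which is L ⇒ W
D: the only move is to A(W), a W ⇒ L
C: can move to D, which is L ⇒ W
I: can move to E, which is L ⇒ W
F: can move to B, which is L ⇒ W
G: can move to D, which is L ⇒ W
From I Alice can move to E, reaching an L position.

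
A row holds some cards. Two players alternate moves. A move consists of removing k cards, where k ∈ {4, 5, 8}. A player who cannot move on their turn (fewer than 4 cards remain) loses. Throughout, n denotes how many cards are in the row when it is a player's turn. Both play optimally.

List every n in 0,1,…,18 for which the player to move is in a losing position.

Classify positions by backward induction: terminal positions (no move available) are L. From any other position, the mover wins iff some move reaches an L.
n=0: no move → L
n=1: no move → L
n=2: no move → L
n=3: no move → L
n=4: →0(L), so W
n=5: →1(L), so W
n=6: →2(L), so W
n=7: →3(L), so W
n=8: →3(L), so W
n=9: →1(L), so W
n=10: →2(L), so W
n=11: →3(L), so W
n=12: →8(W), 7(W), 4(W) — all W, so L
n=13: →9(W), 8(W), 5(W) — all W, so L
n=14: →10(W), 9(W), 6(W) — all W, so L
n=15: →11(W), 10(W), 7(W) — all W, so L
n=16: →12(L), so W
n=17: →13(L), so W
n=18: →14(L), so W
The losing starting values of n are exactly the entries labelled L in this table (8 of them).

0, 1, 2, 3, 12, 13, 14, 15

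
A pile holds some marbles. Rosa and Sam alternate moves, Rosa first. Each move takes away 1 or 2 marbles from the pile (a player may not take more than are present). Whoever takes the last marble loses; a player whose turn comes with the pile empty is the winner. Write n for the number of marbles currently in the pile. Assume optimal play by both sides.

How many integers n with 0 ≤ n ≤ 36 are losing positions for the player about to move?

12

Use the standard recursion: the mover wins at a terminal position; elsewhere, the mover wins exactly when some move hands the opponent an L position.
n=0: no move; the opponent has just taken the last marble and therefore loses → W
n=1: only reaches 0(W), which is W → L
n=2: reaches L-position 1 → W
n=3: reaches L-position 1 → W
n=4: only reaches 3(W), 2(W), all W → L
n=5: reaches L-position 4 → W
n=6: reaches L-position 4 → W
n=7: only reaches 6(W), 5(W), all W → L
n=8: reaches L-position 7 → W
n=9: reaches L-position 7 → W
n=10: only reaches 9(W), 8(W), all W → L
n=11: reaches L-position 10 → W
n=12: reaches L-position 10 → W
n=13: only reaches 12(W), 11(W), all W → L
n=14: reaches L-position 13 → W
n=15: reaches L-position 13 → W
n=16: only reaches 15(W), 14(W), all W → L
n=17: reaches L-position 16 → W
n=18: reaches L-position 16 → W
n=19: only reaches 18(W), 17(W), all W → L
n=20: reaches L-position 19 → W
n=21: reaches L-position 19 → W
n=22: only reaches 21(W), 20(W), all W → L
n=23: reaches L-position 22 → W
n=24: reaches L-position 22 → W
n=25: only reaches 24(W), 23(W), all W → L
n=26: reaches L-position 25 → W
n=27: reaches L-position 25 → W
n=28: only reaches 27(W), 26(W), all W → L
n=29: reaches L-position 28 → W
n=30: reaches L-position 28 → W
n=31: only reaches 30(W), 29(W), all W → L
n=32: reaches L-position 31 → W
n=33: reaches L-position 31 → W
n=34: only reaches 33(W), 32(W), all W → L
n=35: reaches L-position 34 → W
n=36: reaches L-position 34 → W
L entries with 0 ≤ n ≤ 36: n = 1, 4, 7, 10, 13, 16, 19, 22, 25, 28, 31, 34; that makes 12.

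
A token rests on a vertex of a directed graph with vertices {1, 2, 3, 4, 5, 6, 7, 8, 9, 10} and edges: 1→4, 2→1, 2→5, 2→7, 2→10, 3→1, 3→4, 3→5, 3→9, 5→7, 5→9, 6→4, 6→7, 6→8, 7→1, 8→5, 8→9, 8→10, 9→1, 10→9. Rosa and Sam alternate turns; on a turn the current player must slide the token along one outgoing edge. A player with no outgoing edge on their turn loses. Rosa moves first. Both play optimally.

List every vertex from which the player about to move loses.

Build the W/L table. Terminal = L. A non-terminal position is W if it has a move to some L; otherwise it is L.
Every edge goes from a vertex to one that appears earlier in the order 4, 1, 9, 7, 5, 10, 2, 3, 8, 6, so processing vertices in that order labels each vertex after all of its successors.
4: no outgoing edge → L
1: →4(L), so W
9: →1(W) only, which is W, so L
7: →1(W) only, which is W, so L
5: →7(L), so W
10: →9(L), so W
2: →7(L), so W
3: →9(L), so W
8: →9(L), so W
6: →7(L), so W
The losing starting vertices are exactly the entries labelled L in this table (3 of them).

4, 7, 9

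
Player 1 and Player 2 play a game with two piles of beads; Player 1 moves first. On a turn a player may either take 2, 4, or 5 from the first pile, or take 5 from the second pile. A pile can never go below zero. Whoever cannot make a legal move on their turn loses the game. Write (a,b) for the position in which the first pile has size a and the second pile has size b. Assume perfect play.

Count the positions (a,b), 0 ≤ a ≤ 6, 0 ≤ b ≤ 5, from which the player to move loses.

Classify positions by backward induction: terminal positions (no move available) are L. From any other position, the mover wins iff some move reaches an L.
Every move lowers a or b (never raises either), so fill the grid row by row in increasing a, and left to right within a row: each cell's successors are then already labelled.
      b=0  b=1  b=2  b=3  b=4  b=5
a=0:    L    L    L    L    L    W
a=1:    L    L    L    L    L    W
a=2:    W    W    W    W    W    L
a=3:    W    W    W    W    W    L
a=4:    W    W    W    W    W    W
a=5:    W    W    W    W    W    W
a=6:    W    W    W    W    W    W
Cells with no legal move (terminal, hence L): (0,0), (0,1), (0,2), (0,3), (0,4), (1,0), (1,1), (1,2), (1,3), (1,4).
The remaining L cells, each justified by listing all of its moves:
(2,5): →(0,5)(W), (2,0)(W) — all W, so L
(3,5): →(1,5)(W), (3,0)(W) — all W, so L
Every other cell has at least one move into one of the L cells above, so it is W.
L cells per row: a=0: 5, a=1: 5, a=2: 1, a=3: 1, a=4: 0, a=5: 0, a=6: 0; total 12.

12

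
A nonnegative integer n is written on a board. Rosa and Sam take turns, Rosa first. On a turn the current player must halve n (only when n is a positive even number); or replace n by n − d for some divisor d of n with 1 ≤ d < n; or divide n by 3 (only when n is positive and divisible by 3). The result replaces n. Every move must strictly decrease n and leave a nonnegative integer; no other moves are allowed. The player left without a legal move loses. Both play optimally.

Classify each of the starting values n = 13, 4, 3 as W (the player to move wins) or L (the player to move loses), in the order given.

13: L, 4: L, 3: W

Classify positions by backward induction: terminal positions (no move available) are L. From any other position, the mover wins iff some move reaches an L.
n=0: no move → L
n=1: no move → L
n=2: W (go to 1, an L position)
n=3: W (go to 1, an L position)
n=4: L (options 2(W), 3(W) are all W)
n=5: W (go to 4, an L position)
n=6: W (go to 4, an L position)
n=7: L (sole option 6(W) is W)
n=8: W (go to 4, an L position)
n=9: L (options 3(W), 6(W), 8(W) are all W)
n=10: W (go to 9, an L position)
n=11: L (sole option 10(W) is W)
n=12: W (go to 4, an L position)
n=13: L (sole option 12(W) is W)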